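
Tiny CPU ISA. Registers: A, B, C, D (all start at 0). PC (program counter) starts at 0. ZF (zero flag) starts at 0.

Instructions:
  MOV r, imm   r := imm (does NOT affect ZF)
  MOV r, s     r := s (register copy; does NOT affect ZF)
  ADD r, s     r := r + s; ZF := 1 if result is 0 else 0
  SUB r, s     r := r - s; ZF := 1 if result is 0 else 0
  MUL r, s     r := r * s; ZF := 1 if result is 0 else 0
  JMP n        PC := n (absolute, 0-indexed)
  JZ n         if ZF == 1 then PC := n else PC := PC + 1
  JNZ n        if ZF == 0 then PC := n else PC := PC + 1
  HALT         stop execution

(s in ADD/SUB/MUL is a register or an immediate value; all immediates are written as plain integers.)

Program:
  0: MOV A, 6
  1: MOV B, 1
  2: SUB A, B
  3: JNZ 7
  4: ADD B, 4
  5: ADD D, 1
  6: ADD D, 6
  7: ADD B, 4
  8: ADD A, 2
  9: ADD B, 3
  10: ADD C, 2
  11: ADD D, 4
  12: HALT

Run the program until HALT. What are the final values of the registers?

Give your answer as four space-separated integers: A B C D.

Step 1: PC=0 exec 'MOV A, 6'. After: A=6 B=0 C=0 D=0 ZF=0 PC=1
Step 2: PC=1 exec 'MOV B, 1'. After: A=6 B=1 C=0 D=0 ZF=0 PC=2
Step 3: PC=2 exec 'SUB A, B'. After: A=5 B=1 C=0 D=0 ZF=0 PC=3
Step 4: PC=3 exec 'JNZ 7'. After: A=5 B=1 C=0 D=0 ZF=0 PC=7
Step 5: PC=7 exec 'ADD B, 4'. After: A=5 B=5 C=0 D=0 ZF=0 PC=8
Step 6: PC=8 exec 'ADD A, 2'. After: A=7 B=5 C=0 D=0 ZF=0 PC=9
Step 7: PC=9 exec 'ADD B, 3'. After: A=7 B=8 C=0 D=0 ZF=0 PC=10
Step 8: PC=10 exec 'ADD C, 2'. After: A=7 B=8 C=2 D=0 ZF=0 PC=11
Step 9: PC=11 exec 'ADD D, 4'. After: A=7 B=8 C=2 D=4 ZF=0 PC=12
Step 10: PC=12 exec 'HALT'. After: A=7 B=8 C=2 D=4 ZF=0 PC=12 HALTED

Answer: 7 8 2 4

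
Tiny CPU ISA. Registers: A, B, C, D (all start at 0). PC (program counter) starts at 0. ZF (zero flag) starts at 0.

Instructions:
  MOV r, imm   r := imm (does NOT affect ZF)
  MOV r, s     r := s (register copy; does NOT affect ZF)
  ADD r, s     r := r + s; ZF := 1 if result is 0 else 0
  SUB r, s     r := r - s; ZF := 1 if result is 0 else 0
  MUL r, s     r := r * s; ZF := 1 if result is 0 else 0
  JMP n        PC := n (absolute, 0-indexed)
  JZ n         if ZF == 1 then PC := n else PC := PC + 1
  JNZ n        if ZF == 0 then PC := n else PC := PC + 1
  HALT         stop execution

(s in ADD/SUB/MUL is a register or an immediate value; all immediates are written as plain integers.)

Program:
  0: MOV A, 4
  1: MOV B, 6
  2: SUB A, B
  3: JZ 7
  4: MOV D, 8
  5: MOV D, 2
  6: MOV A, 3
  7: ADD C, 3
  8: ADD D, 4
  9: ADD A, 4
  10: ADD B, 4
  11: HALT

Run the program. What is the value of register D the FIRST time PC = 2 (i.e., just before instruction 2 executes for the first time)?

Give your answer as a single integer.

Step 1: PC=0 exec 'MOV A, 4'. After: A=4 B=0 C=0 D=0 ZF=0 PC=1
Step 2: PC=1 exec 'MOV B, 6'. After: A=4 B=6 C=0 D=0 ZF=0 PC=2
First time PC=2: D=0

0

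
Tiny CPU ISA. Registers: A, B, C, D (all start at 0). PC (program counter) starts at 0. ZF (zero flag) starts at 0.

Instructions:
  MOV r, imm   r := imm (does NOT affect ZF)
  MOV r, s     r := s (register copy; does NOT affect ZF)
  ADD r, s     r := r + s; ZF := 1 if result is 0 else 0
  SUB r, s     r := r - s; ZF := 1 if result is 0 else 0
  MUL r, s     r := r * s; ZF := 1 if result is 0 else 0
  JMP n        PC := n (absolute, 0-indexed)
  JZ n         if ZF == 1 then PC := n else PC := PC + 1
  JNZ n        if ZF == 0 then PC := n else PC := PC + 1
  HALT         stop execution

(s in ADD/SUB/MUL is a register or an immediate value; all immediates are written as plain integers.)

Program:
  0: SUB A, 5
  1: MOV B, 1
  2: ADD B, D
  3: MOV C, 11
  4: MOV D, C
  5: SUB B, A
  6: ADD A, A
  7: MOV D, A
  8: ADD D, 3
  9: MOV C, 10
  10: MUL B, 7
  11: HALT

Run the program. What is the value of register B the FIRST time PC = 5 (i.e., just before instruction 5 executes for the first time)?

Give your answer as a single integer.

Step 1: PC=0 exec 'SUB A, 5'. After: A=-5 B=0 C=0 D=0 ZF=0 PC=1
Step 2: PC=1 exec 'MOV B, 1'. After: A=-5 B=1 C=0 D=0 ZF=0 PC=2
Step 3: PC=2 exec 'ADD B, D'. After: A=-5 B=1 C=0 D=0 ZF=0 PC=3
Step 4: PC=3 exec 'MOV C, 11'. After: A=-5 B=1 C=11 D=0 ZF=0 PC=4
Step 5: PC=4 exec 'MOV D, C'. After: A=-5 B=1 C=11 D=11 ZF=0 PC=5
First time PC=5: B=1

1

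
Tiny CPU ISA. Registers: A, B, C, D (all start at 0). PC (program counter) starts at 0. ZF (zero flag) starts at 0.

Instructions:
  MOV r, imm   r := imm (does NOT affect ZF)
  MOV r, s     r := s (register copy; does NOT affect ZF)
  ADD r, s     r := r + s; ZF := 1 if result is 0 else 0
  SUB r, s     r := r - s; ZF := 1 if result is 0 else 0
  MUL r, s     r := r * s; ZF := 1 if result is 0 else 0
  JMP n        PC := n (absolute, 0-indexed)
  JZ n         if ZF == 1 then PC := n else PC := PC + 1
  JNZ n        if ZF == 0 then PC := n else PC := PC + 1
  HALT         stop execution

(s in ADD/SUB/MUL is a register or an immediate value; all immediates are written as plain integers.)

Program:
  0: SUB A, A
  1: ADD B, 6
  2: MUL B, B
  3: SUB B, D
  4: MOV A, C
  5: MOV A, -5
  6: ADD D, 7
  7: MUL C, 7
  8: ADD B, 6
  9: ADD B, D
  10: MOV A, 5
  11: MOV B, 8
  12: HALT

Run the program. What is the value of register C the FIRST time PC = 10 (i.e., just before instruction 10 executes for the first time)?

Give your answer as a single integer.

Step 1: PC=0 exec 'SUB A, A'. After: A=0 B=0 C=0 D=0 ZF=1 PC=1
Step 2: PC=1 exec 'ADD B, 6'. After: A=0 B=6 C=0 D=0 ZF=0 PC=2
Step 3: PC=2 exec 'MUL B, B'. After: A=0 B=36 C=0 D=0 ZF=0 PC=3
Step 4: PC=3 exec 'SUB B, D'. After: A=0 B=36 C=0 D=0 ZF=0 PC=4
Step 5: PC=4 exec 'MOV A, C'. After: A=0 B=36 C=0 D=0 ZF=0 PC=5
Step 6: PC=5 exec 'MOV A, -5'. After: A=-5 B=36 C=0 D=0 ZF=0 PC=6
Step 7: PC=6 exec 'ADD D, 7'. After: A=-5 B=36 C=0 D=7 ZF=0 PC=7
Step 8: PC=7 exec 'MUL C, 7'. After: A=-5 B=36 C=0 D=7 ZF=1 PC=8
Step 9: PC=8 exec 'ADD B, 6'. After: A=-5 B=42 C=0 D=7 ZF=0 PC=9
Step 10: PC=9 exec 'ADD B, D'. After: A=-5 B=49 C=0 D=7 ZF=0 PC=10
First time PC=10: C=0

0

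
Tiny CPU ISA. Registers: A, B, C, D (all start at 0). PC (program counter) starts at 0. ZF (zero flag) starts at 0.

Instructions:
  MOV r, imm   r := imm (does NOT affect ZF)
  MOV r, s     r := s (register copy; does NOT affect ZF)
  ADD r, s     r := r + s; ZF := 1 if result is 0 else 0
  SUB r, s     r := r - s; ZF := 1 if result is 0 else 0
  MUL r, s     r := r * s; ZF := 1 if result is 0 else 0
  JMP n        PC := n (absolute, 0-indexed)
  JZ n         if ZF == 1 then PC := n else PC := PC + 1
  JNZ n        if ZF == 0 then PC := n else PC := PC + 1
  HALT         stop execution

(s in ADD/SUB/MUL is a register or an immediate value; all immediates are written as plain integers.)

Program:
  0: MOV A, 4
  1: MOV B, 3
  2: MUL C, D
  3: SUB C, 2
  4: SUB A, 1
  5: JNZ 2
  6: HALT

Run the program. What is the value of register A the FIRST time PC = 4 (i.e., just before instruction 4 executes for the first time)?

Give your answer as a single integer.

Step 1: PC=0 exec 'MOV A, 4'. After: A=4 B=0 C=0 D=0 ZF=0 PC=1
Step 2: PC=1 exec 'MOV B, 3'. After: A=4 B=3 C=0 D=0 ZF=0 PC=2
Step 3: PC=2 exec 'MUL C, D'. After: A=4 B=3 C=0 D=0 ZF=1 PC=3
Step 4: PC=3 exec 'SUB C, 2'. After: A=4 B=3 C=-2 D=0 ZF=0 PC=4
First time PC=4: A=4

4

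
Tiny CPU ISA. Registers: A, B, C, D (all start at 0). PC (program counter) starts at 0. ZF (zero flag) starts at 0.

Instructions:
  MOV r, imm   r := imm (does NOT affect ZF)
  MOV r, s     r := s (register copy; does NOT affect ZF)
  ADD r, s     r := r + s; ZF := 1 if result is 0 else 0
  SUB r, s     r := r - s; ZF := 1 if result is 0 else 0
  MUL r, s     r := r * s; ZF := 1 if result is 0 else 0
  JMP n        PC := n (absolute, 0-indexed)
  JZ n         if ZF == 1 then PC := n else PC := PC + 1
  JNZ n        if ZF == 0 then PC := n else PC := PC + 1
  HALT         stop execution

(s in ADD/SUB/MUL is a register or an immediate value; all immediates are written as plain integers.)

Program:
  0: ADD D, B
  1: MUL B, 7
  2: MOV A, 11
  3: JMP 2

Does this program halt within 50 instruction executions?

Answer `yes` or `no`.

Step 1: PC=0 exec 'ADD D, B'. After: A=0 B=0 C=0 D=0 ZF=1 PC=1
Step 2: PC=1 exec 'MUL B, 7'. After: A=0 B=0 C=0 D=0 ZF=1 PC=2
Step 3: PC=2 exec 'MOV A, 11'. After: A=11 B=0 C=0 D=0 ZF=1 PC=3
Step 4: PC=3 exec 'JMP 2'. After: A=11 B=0 C=0 D=0 ZF=1 PC=2
Step 5: PC=2 exec 'MOV A, 11'. After: A=11 B=0 C=0 D=0 ZF=1 PC=3
State after step 5 equals state after step 3: the program is in a cycle of length 2 and will never halt.

Answer: no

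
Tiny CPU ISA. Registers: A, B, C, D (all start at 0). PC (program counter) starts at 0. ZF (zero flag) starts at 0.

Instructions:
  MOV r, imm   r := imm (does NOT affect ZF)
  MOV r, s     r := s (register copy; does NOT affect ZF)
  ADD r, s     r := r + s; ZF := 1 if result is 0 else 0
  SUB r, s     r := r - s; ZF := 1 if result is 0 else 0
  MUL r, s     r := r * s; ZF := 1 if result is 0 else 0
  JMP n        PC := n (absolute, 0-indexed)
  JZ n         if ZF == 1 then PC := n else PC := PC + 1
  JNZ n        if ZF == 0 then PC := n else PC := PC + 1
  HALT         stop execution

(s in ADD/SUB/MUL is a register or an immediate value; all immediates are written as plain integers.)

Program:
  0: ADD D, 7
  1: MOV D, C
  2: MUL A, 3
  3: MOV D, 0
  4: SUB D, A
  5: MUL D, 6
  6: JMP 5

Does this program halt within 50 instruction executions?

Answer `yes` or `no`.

Step 1: PC=0 exec 'ADD D, 7'. After: A=0 B=0 C=0 D=7 ZF=0 PC=1
Step 2: PC=1 exec 'MOV D, C'. After: A=0 B=0 C=0 D=0 ZF=0 PC=2
Step 3: PC=2 exec 'MUL A, 3'. After: A=0 B=0 C=0 D=0 ZF=1 PC=3
Step 4: PC=3 exec 'MOV D, 0'. After: A=0 B=0 C=0 D=0 ZF=1 PC=4
Step 5: PC=4 exec 'SUB D, A'. After: A=0 B=0 C=0 D=0 ZF=1 PC=5
Step 6: PC=5 exec 'MUL D, 6'. After: A=0 B=0 C=0 D=0 ZF=1 PC=6
Step 7: PC=6 exec 'JMP 5'. After: A=0 B=0 C=0 D=0 ZF=1 PC=5
State after step 7 equals state after step 5: the program is in a cycle of length 2 and will never halt.

Answer: no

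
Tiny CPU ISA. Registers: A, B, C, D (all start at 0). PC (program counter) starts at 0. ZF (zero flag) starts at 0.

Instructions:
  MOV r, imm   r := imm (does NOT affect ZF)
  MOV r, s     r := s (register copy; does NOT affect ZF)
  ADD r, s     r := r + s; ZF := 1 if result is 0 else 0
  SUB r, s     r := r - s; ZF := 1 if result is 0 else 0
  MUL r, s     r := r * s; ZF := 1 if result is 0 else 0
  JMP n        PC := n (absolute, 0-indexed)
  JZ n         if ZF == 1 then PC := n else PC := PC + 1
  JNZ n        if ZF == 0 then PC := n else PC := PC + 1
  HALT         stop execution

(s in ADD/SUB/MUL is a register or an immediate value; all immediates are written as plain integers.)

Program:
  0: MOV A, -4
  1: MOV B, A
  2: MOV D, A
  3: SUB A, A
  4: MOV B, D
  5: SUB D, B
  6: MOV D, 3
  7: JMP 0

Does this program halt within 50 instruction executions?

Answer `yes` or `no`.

Answer: no

Derivation:
Step 1: PC=0 exec 'MOV A, -4'. After: A=-4 B=0 C=0 D=0 ZF=0 PC=1
Step 2: PC=1 exec 'MOV B, A'. After: A=-4 B=-4 C=0 D=0 ZF=0 PC=2
Step 3: PC=2 exec 'MOV D, A'. After: A=-4 B=-4 C=0 D=-4 ZF=0 PC=3
Step 4: PC=3 exec 'SUB A, A'. After: A=0 B=-4 C=0 D=-4 ZF=1 PC=4
Step 5: PC=4 exec 'MOV B, D'. After: A=0 B=-4 C=0 D=-4 ZF=1 PC=5
Step 6: PC=5 exec 'SUB D, B'. After: A=0 B=-4 C=0 D=0 ZF=1 PC=6
Step 7: PC=6 exec 'MOV D, 3'. After: A=0 B=-4 C=0 D=3 ZF=1 PC=7
Step 8: PC=7 exec 'JMP 0'. After: A=0 B=-4 C=0 D=3 ZF=1 PC=0
Step 9: PC=0 exec 'MOV A, -4'. After: A=-4 B=-4 C=0 D=3 ZF=1 PC=1
Step 10: PC=1 exec 'MOV B, A'. After: A=-4 B=-4 C=0 D=3 ZF=1 PC=2
Step 11: PC=2 exec 'MOV D, A'. After: A=-4 B=-4 C=0 D=-4 ZF=1 PC=3
Step 12: PC=3 exec 'SUB A, A'. After: A=0 B=-4 C=0 D=-4 ZF=1 PC=4
State after step 12 equals state after step 4: the program is in a cycle of length 8 and will never halt.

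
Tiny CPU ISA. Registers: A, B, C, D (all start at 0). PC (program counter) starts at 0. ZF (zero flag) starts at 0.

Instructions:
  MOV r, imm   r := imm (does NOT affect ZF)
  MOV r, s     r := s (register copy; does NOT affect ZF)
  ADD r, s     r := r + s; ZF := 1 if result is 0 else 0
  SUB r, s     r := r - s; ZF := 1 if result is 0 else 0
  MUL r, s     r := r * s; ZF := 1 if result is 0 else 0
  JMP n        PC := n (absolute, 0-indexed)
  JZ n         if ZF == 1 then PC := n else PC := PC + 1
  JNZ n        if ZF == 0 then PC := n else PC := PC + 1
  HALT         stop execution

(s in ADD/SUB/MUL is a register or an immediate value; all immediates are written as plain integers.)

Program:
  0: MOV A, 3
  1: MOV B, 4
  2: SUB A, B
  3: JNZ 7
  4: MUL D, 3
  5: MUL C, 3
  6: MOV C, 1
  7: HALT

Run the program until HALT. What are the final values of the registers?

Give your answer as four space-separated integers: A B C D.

Step 1: PC=0 exec 'MOV A, 3'. After: A=3 B=0 C=0 D=0 ZF=0 PC=1
Step 2: PC=1 exec 'MOV B, 4'. After: A=3 B=4 C=0 D=0 ZF=0 PC=2
Step 3: PC=2 exec 'SUB A, B'. After: A=-1 B=4 C=0 D=0 ZF=0 PC=3
Step 4: PC=3 exec 'JNZ 7'. After: A=-1 B=4 C=0 D=0 ZF=0 PC=7
Step 5: PC=7 exec 'HALT'. After: A=-1 B=4 C=0 D=0 ZF=0 PC=7 HALTED

Answer: -1 4 0 0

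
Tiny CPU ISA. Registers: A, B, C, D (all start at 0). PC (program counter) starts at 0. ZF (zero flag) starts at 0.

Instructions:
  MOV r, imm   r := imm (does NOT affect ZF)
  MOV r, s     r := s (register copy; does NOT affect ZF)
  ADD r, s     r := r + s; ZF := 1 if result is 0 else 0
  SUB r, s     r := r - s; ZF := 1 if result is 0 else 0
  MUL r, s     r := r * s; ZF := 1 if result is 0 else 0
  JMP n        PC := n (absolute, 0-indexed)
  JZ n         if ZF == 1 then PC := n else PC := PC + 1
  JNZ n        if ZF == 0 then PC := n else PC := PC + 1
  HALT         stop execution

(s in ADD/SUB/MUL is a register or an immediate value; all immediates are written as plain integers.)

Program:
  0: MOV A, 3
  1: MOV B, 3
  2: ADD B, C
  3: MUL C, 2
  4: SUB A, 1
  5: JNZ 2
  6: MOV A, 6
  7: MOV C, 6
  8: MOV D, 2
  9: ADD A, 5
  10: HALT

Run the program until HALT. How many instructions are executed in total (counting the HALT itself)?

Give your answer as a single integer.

Step 1: PC=0 exec 'MOV A, 3'. After: A=3 B=0 C=0 D=0 ZF=0 PC=1
Step 2: PC=1 exec 'MOV B, 3'. After: A=3 B=3 C=0 D=0 ZF=0 PC=2
Step 3: PC=2 exec 'ADD B, C'. After: A=3 B=3 C=0 D=0 ZF=0 PC=3
Step 4: PC=3 exec 'MUL C, 2'. After: A=3 B=3 C=0 D=0 ZF=1 PC=4
Step 5: PC=4 exec 'SUB A, 1'. After: A=2 B=3 C=0 D=0 ZF=0 PC=5
Step 6: PC=5 exec 'JNZ 2'. After: A=2 B=3 C=0 D=0 ZF=0 PC=2
Step 7: PC=2 exec 'ADD B, C'. After: A=2 B=3 C=0 D=0 ZF=0 PC=3
Step 8: PC=3 exec 'MUL C, 2'. After: A=2 B=3 C=0 D=0 ZF=1 PC=4
Step 9: PC=4 exec 'SUB A, 1'. After: A=1 B=3 C=0 D=0 ZF=0 PC=5
Step 10: PC=5 exec 'JNZ 2'. After: A=1 B=3 C=0 D=0 ZF=0 PC=2
Step 11: PC=2 exec 'ADD B, C'. After: A=1 B=3 C=0 D=0 ZF=0 PC=3
Step 12: PC=3 exec 'MUL C, 2'. After: A=1 B=3 C=0 D=0 ZF=1 PC=4
Step 13: PC=4 exec 'SUB A, 1'. After: A=0 B=3 C=0 D=0 ZF=1 PC=5
Step 14: PC=5 exec 'JNZ 2'. After: A=0 B=3 C=0 D=0 ZF=1 PC=6
Step 15: PC=6 exec 'MOV A, 6'. After: A=6 B=3 C=0 D=0 ZF=1 PC=7
Step 16: PC=7 exec 'MOV C, 6'. After: A=6 B=3 C=6 D=0 ZF=1 PC=8
Step 17: PC=8 exec 'MOV D, 2'. After: A=6 B=3 C=6 D=2 ZF=1 PC=9
Step 18: PC=9 exec 'ADD A, 5'. After: A=11 B=3 C=6 D=2 ZF=0 PC=10
Step 19: PC=10 exec 'HALT'. After: A=11 B=3 C=6 D=2 ZF=0 PC=10 HALTED
Total instructions executed: 19

Answer: 19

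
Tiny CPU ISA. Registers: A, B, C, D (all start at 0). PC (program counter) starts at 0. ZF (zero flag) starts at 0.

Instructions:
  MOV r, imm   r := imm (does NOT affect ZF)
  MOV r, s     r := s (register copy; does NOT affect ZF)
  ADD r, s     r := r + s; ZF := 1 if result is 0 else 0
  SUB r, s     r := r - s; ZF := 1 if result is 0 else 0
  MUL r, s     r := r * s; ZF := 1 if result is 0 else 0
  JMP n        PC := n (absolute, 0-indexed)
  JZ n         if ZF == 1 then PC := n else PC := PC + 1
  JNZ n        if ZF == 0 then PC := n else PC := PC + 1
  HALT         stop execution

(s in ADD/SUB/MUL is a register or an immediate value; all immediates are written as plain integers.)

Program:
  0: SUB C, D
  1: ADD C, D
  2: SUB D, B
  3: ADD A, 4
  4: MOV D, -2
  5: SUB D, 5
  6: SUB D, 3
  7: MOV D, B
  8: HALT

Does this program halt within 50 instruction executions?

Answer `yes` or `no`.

Answer: yes

Derivation:
Step 1: PC=0 exec 'SUB C, D'. After: A=0 B=0 C=0 D=0 ZF=1 PC=1
Step 2: PC=1 exec 'ADD C, D'. After: A=0 B=0 C=0 D=0 ZF=1 PC=2
Step 3: PC=2 exec 'SUB D, B'. After: A=0 B=0 C=0 D=0 ZF=1 PC=3
Step 4: PC=3 exec 'ADD A, 4'. After: A=4 B=0 C=0 D=0 ZF=0 PC=4
Step 5: PC=4 exec 'MOV D, -2'. After: A=4 B=0 C=0 D=-2 ZF=0 PC=5
Step 6: PC=5 exec 'SUB D, 5'. After: A=4 B=0 C=0 D=-7 ZF=0 PC=6
Step 7: PC=6 exec 'SUB D, 3'. After: A=4 B=0 C=0 D=-10 ZF=0 PC=7
Step 8: PC=7 exec 'MOV D, B'. After: A=4 B=0 C=0 D=0 ZF=0 PC=8
Step 9: PC=8 exec 'HALT'. After: A=4 B=0 C=0 D=0 ZF=0 PC=8 HALTED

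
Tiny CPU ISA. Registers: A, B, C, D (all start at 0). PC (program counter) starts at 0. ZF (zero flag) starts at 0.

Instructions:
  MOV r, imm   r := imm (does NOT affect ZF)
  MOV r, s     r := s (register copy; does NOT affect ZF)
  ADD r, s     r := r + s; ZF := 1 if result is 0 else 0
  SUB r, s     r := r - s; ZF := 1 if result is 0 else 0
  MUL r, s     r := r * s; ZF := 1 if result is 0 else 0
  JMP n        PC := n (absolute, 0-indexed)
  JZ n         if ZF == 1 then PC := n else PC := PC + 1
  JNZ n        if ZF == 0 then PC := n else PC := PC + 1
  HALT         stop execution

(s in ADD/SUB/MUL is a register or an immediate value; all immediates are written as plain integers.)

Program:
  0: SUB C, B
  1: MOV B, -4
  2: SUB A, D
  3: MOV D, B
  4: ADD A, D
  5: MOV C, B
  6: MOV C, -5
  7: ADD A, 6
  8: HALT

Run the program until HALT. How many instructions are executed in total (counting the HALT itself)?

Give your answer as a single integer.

Step 1: PC=0 exec 'SUB C, B'. After: A=0 B=0 C=0 D=0 ZF=1 PC=1
Step 2: PC=1 exec 'MOV B, -4'. After: A=0 B=-4 C=0 D=0 ZF=1 PC=2
Step 3: PC=2 exec 'SUB A, D'. After: A=0 B=-4 C=0 D=0 ZF=1 PC=3
Step 4: PC=3 exec 'MOV D, B'. After: A=0 B=-4 C=0 D=-4 ZF=1 PC=4
Step 5: PC=4 exec 'ADD A, D'. After: A=-4 B=-4 C=0 D=-4 ZF=0 PC=5
Step 6: PC=5 exec 'MOV C, B'. After: A=-4 B=-4 C=-4 D=-4 ZF=0 PC=6
Step 7: PC=6 exec 'MOV C, -5'. After: A=-4 B=-4 C=-5 D=-4 ZF=0 PC=7
Step 8: PC=7 exec 'ADD A, 6'. After: A=2 B=-4 C=-5 D=-4 ZF=0 PC=8
Step 9: PC=8 exec 'HALT'. After: A=2 B=-4 C=-5 D=-4 ZF=0 PC=8 HALTED
Total instructions executed: 9

Answer: 9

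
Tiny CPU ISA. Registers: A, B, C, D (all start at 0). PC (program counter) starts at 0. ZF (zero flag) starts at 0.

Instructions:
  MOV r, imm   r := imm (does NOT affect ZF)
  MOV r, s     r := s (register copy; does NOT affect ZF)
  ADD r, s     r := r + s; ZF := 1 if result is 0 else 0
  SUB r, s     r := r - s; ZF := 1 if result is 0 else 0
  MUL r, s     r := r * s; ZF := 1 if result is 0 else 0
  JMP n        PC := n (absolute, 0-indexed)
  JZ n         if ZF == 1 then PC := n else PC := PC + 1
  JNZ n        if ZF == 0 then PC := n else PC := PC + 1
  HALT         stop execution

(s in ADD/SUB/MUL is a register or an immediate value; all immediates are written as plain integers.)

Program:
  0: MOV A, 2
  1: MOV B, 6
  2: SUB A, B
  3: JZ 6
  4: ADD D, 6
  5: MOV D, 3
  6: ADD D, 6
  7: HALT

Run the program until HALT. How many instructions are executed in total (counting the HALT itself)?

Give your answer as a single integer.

Step 1: PC=0 exec 'MOV A, 2'. After: A=2 B=0 C=0 D=0 ZF=0 PC=1
Step 2: PC=1 exec 'MOV B, 6'. After: A=2 B=6 C=0 D=0 ZF=0 PC=2
Step 3: PC=2 exec 'SUB A, B'. After: A=-4 B=6 C=0 D=0 ZF=0 PC=3
Step 4: PC=3 exec 'JZ 6'. After: A=-4 B=6 C=0 D=0 ZF=0 PC=4
Step 5: PC=4 exec 'ADD D, 6'. After: A=-4 B=6 C=0 D=6 ZF=0 PC=5
Step 6: PC=5 exec 'MOV D, 3'. After: A=-4 B=6 C=0 D=3 ZF=0 PC=6
Step 7: PC=6 exec 'ADD D, 6'. After: A=-4 B=6 C=0 D=9 ZF=0 PC=7
Step 8: PC=7 exec 'HALT'. After: A=-4 B=6 C=0 D=9 ZF=0 PC=7 HALTED
Total instructions executed: 8

Answer: 8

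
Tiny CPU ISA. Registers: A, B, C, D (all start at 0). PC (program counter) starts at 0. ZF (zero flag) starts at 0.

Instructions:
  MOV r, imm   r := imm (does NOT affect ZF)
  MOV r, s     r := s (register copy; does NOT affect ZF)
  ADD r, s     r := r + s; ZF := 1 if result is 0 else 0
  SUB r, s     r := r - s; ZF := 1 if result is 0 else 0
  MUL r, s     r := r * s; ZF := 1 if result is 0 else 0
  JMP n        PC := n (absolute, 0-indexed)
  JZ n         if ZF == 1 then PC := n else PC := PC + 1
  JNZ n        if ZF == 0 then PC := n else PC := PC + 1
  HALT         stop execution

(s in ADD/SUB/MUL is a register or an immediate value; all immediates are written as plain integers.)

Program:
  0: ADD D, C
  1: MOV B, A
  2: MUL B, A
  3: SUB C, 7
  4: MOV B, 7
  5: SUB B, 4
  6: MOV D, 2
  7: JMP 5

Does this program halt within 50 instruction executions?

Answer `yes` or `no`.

Step 1: PC=0 exec 'ADD D, C'. After: A=0 B=0 C=0 D=0 ZF=1 PC=1
Step 2: PC=1 exec 'MOV B, A'. After: A=0 B=0 C=0 D=0 ZF=1 PC=2
Step 3: PC=2 exec 'MUL B, A'. After: A=0 B=0 C=0 D=0 ZF=1 PC=3
Step 4: PC=3 exec 'SUB C, 7'. After: A=0 B=0 C=-7 D=0 ZF=0 PC=4
Step 5: PC=4 exec 'MOV B, 7'. After: A=0 B=7 C=-7 D=0 ZF=0 PC=5
Step 6: PC=5 exec 'SUB B, 4'. After: A=0 B=3 C=-7 D=0 ZF=0 PC=6
Step 7: PC=6 exec 'MOV D, 2'. After: A=0 B=3 C=-7 D=2 ZF=0 PC=7
Step 8: PC=7 exec 'JMP 5'. After: A=0 B=3 C=-7 D=2 ZF=0 PC=5
Step 9: PC=5 exec 'SUB B, 4'. After: A=0 B=-1 C=-7 D=2 ZF=0 PC=6
Step 10: PC=6 exec 'MOV D, 2'. After: A=0 B=-1 C=-7 D=2 ZF=0 PC=7
Step 11: PC=7 exec 'JMP 5'. After: A=0 B=-1 C=-7 D=2 ZF=0 PC=5
Step 12: PC=5 exec 'SUB B, 4'. After: A=0 B=-5 C=-7 D=2 ZF=0 PC=6
Step 13: PC=6 exec 'MOV D, 2'. After: A=0 B=-5 C=-7 D=2 ZF=0 PC=7
Step 14: PC=7 exec 'JMP 5'. After: A=0 B=-5 C=-7 D=2 ZF=0 PC=5
Step 15: PC=5 exec 'SUB B, 4'. After: A=0 B=-9 C=-7 D=2 ZF=0 PC=6
After 50 steps: not halted. PC revisits the same instructions with no path to HALT; will never halt.

Answer: no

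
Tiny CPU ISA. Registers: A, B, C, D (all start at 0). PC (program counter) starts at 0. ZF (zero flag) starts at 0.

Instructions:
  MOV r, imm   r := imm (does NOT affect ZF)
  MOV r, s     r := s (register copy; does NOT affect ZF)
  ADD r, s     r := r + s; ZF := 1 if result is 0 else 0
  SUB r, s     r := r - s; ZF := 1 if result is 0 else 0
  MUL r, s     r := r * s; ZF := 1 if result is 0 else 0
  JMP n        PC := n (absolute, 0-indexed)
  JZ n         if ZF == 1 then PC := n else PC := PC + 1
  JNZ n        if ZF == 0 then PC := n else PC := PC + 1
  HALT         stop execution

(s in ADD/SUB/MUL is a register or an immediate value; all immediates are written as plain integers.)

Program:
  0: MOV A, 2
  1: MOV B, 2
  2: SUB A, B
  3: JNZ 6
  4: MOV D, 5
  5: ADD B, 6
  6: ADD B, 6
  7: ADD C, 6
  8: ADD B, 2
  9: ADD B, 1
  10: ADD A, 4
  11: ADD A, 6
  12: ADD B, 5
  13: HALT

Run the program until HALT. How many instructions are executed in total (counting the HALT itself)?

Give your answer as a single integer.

Answer: 14

Derivation:
Step 1: PC=0 exec 'MOV A, 2'. After: A=2 B=0 C=0 D=0 ZF=0 PC=1
Step 2: PC=1 exec 'MOV B, 2'. After: A=2 B=2 C=0 D=0 ZF=0 PC=2
Step 3: PC=2 exec 'SUB A, B'. After: A=0 B=2 C=0 D=0 ZF=1 PC=3
Step 4: PC=3 exec 'JNZ 6'. After: A=0 B=2 C=0 D=0 ZF=1 PC=4
Step 5: PC=4 exec 'MOV D, 5'. After: A=0 B=2 C=0 D=5 ZF=1 PC=5
Step 6: PC=5 exec 'ADD B, 6'. After: A=0 B=8 C=0 D=5 ZF=0 PC=6
Step 7: PC=6 exec 'ADD B, 6'. After: A=0 B=14 C=0 D=5 ZF=0 PC=7
Step 8: PC=7 exec 'ADD C, 6'. After: A=0 B=14 C=6 D=5 ZF=0 PC=8
Step 9: PC=8 exec 'ADD B, 2'. After: A=0 B=16 C=6 D=5 ZF=0 PC=9
Step 10: PC=9 exec 'ADD B, 1'. After: A=0 B=17 C=6 D=5 ZF=0 PC=10
Step 11: PC=10 exec 'ADD A, 4'. After: A=4 B=17 C=6 D=5 ZF=0 PC=11
Step 12: PC=11 exec 'ADD A, 6'. After: A=10 B=17 C=6 D=5 ZF=0 PC=12
Step 13: PC=12 exec 'ADD B, 5'. After: A=10 B=22 C=6 D=5 ZF=0 PC=13
Step 14: PC=13 exec 'HALT'. After: A=10 B=22 C=6 D=5 ZF=0 PC=13 HALTED
Total instructions executed: 14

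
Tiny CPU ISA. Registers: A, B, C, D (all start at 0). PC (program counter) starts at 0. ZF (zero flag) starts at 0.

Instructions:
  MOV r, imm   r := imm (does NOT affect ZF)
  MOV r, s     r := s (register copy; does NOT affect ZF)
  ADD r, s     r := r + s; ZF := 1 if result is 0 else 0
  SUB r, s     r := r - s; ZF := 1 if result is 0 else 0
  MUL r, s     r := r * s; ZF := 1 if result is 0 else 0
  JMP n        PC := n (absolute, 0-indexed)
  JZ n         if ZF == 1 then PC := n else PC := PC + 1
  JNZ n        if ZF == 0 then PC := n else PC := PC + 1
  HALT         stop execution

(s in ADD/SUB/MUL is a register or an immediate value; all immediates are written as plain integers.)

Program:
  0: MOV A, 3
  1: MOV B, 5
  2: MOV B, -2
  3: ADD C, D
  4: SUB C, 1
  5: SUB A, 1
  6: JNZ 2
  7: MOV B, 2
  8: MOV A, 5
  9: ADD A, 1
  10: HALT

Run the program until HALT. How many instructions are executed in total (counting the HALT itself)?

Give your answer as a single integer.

Answer: 21

Derivation:
Step 1: PC=0 exec 'MOV A, 3'. After: A=3 B=0 C=0 D=0 ZF=0 PC=1
Step 2: PC=1 exec 'MOV B, 5'. After: A=3 B=5 C=0 D=0 ZF=0 PC=2
Step 3: PC=2 exec 'MOV B, -2'. After: A=3 B=-2 C=0 D=0 ZF=0 PC=3
Step 4: PC=3 exec 'ADD C, D'. After: A=3 B=-2 C=0 D=0 ZF=1 PC=4
Step 5: PC=4 exec 'SUB C, 1'. After: A=3 B=-2 C=-1 D=0 ZF=0 PC=5
Step 6: PC=5 exec 'SUB A, 1'. After: A=2 B=-2 C=-1 D=0 ZF=0 PC=6
Step 7: PC=6 exec 'JNZ 2'. After: A=2 B=-2 C=-1 D=0 ZF=0 PC=2
Step 8: PC=2 exec 'MOV B, -2'. After: A=2 B=-2 C=-1 D=0 ZF=0 PC=3
Step 9: PC=3 exec 'ADD C, D'. After: A=2 B=-2 C=-1 D=0 ZF=0 PC=4
Step 10: PC=4 exec 'SUB C, 1'. After: A=2 B=-2 C=-2 D=0 ZF=0 PC=5
Step 11: PC=5 exec 'SUB A, 1'. After: A=1 B=-2 C=-2 D=0 ZF=0 PC=6
Step 12: PC=6 exec 'JNZ 2'. After: A=1 B=-2 C=-2 D=0 ZF=0 PC=2
Step 13: PC=2 exec 'MOV B, -2'. After: A=1 B=-2 C=-2 D=0 ZF=0 PC=3
Step 14: PC=3 exec 'ADD C, D'. After: A=1 B=-2 C=-2 D=0 ZF=0 PC=4
Step 15: PC=4 exec 'SUB C, 1'. After: A=1 B=-2 C=-3 D=0 ZF=0 PC=5
Step 16: PC=5 exec 'SUB A, 1'. After: A=0 B=-2 C=-3 D=0 ZF=1 PC=6
Step 17: PC=6 exec 'JNZ 2'. After: A=0 B=-2 C=-3 D=0 ZF=1 PC=7
Step 18: PC=7 exec 'MOV B, 2'. After: A=0 B=2 C=-3 D=0 ZF=1 PC=8
Step 19: PC=8 exec 'MOV A, 5'. After: A=5 B=2 C=-3 D=0 ZF=1 PC=9
Step 20: PC=9 exec 'ADD A, 1'. After: A=6 B=2 C=-3 D=0 ZF=0 PC=10
Step 21: PC=10 exec 'HALT'. After: A=6 B=2 C=-3 D=0 ZF=0 PC=10 HALTED
Total instructions executed: 21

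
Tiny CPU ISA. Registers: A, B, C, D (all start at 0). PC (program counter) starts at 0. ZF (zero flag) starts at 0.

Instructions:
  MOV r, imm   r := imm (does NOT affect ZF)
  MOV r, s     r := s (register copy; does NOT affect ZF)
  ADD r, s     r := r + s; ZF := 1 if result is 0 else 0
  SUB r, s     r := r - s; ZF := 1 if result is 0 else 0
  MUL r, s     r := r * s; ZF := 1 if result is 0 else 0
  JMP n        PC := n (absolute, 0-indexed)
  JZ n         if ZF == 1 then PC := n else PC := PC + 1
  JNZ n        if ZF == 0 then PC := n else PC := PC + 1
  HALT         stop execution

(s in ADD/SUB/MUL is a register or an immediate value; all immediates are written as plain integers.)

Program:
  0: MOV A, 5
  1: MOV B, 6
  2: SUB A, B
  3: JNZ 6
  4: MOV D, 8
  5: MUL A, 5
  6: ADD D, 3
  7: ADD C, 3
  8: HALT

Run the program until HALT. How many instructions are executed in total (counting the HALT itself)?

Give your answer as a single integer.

Answer: 7

Derivation:
Step 1: PC=0 exec 'MOV A, 5'. After: A=5 B=0 C=0 D=0 ZF=0 PC=1
Step 2: PC=1 exec 'MOV B, 6'. After: A=5 B=6 C=0 D=0 ZF=0 PC=2
Step 3: PC=2 exec 'SUB A, B'. After: A=-1 B=6 C=0 D=0 ZF=0 PC=3
Step 4: PC=3 exec 'JNZ 6'. After: A=-1 B=6 C=0 D=0 ZF=0 PC=6
Step 5: PC=6 exec 'ADD D, 3'. After: A=-1 B=6 C=0 D=3 ZF=0 PC=7
Step 6: PC=7 exec 'ADD C, 3'. After: A=-1 B=6 C=3 D=3 ZF=0 PC=8
Step 7: PC=8 exec 'HALT'. After: A=-1 B=6 C=3 D=3 ZF=0 PC=8 HALTED
Total instructions executed: 7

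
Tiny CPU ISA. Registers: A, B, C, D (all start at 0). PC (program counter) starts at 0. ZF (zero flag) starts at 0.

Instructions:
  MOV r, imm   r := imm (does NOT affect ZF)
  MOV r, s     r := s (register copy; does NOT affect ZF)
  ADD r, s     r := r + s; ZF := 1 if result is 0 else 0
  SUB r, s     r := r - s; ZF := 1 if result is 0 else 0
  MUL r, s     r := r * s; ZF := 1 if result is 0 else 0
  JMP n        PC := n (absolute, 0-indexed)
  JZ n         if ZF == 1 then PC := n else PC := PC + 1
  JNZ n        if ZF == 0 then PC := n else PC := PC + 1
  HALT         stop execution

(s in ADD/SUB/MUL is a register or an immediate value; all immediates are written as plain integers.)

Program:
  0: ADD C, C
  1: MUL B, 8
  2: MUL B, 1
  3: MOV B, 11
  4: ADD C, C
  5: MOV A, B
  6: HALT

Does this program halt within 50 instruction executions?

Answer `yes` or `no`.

Answer: yes

Derivation:
Step 1: PC=0 exec 'ADD C, C'. After: A=0 B=0 C=0 D=0 ZF=1 PC=1
Step 2: PC=1 exec 'MUL B, 8'. After: A=0 B=0 C=0 D=0 ZF=1 PC=2
Step 3: PC=2 exec 'MUL B, 1'. After: A=0 B=0 C=0 D=0 ZF=1 PC=3
Step 4: PC=3 exec 'MOV B, 11'. After: A=0 B=11 C=0 D=0 ZF=1 PC=4
Step 5: PC=4 exec 'ADD C, C'. After: A=0 B=11 C=0 D=0 ZF=1 PC=5
Step 6: PC=5 exec 'MOV A, B'. After: A=11 B=11 C=0 D=0 ZF=1 PC=6
Step 7: PC=6 exec 'HALT'. After: A=11 B=11 C=0 D=0 ZF=1 PC=6 HALTED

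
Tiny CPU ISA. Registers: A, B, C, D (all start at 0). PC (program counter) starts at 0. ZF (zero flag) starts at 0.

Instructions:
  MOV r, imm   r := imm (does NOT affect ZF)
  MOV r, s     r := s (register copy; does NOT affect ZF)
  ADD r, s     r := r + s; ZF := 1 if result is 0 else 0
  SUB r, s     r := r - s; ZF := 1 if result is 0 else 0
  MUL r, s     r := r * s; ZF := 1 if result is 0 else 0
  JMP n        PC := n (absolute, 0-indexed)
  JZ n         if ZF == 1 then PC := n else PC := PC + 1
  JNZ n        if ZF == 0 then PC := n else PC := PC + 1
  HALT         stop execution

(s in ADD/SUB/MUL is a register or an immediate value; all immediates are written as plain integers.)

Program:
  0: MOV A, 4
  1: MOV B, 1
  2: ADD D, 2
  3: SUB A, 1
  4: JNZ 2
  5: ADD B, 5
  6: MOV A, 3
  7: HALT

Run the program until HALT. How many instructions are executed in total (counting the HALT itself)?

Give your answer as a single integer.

Answer: 17

Derivation:
Step 1: PC=0 exec 'MOV A, 4'. After: A=4 B=0 C=0 D=0 ZF=0 PC=1
Step 2: PC=1 exec 'MOV B, 1'. After: A=4 B=1 C=0 D=0 ZF=0 PC=2
Step 3: PC=2 exec 'ADD D, 2'. After: A=4 B=1 C=0 D=2 ZF=0 PC=3
Step 4: PC=3 exec 'SUB A, 1'. After: A=3 B=1 C=0 D=2 ZF=0 PC=4
Step 5: PC=4 exec 'JNZ 2'. After: A=3 B=1 C=0 D=2 ZF=0 PC=2
Step 6: PC=2 exec 'ADD D, 2'. After: A=3 B=1 C=0 D=4 ZF=0 PC=3
Step 7: PC=3 exec 'SUB A, 1'. After: A=2 B=1 C=0 D=4 ZF=0 PC=4
Step 8: PC=4 exec 'JNZ 2'. After: A=2 B=1 C=0 D=4 ZF=0 PC=2
Step 9: PC=2 exec 'ADD D, 2'. After: A=2 B=1 C=0 D=6 ZF=0 PC=3
Step 10: PC=3 exec 'SUB A, 1'. After: A=1 B=1 C=0 D=6 ZF=0 PC=4
Step 11: PC=4 exec 'JNZ 2'. After: A=1 B=1 C=0 D=6 ZF=0 PC=2
Step 12: PC=2 exec 'ADD D, 2'. After: A=1 B=1 C=0 D=8 ZF=0 PC=3
Step 13: PC=3 exec 'SUB A, 1'. After: A=0 B=1 C=0 D=8 ZF=1 PC=4
Step 14: PC=4 exec 'JNZ 2'. After: A=0 B=1 C=0 D=8 ZF=1 PC=5
Step 15: PC=5 exec 'ADD B, 5'. After: A=0 B=6 C=0 D=8 ZF=0 PC=6
Step 16: PC=6 exec 'MOV A, 3'. After: A=3 B=6 C=0 D=8 ZF=0 PC=7
Step 17: PC=7 exec 'HALT'. After: A=3 B=6 C=0 D=8 ZF=0 PC=7 HALTED
Total instructions executed: 17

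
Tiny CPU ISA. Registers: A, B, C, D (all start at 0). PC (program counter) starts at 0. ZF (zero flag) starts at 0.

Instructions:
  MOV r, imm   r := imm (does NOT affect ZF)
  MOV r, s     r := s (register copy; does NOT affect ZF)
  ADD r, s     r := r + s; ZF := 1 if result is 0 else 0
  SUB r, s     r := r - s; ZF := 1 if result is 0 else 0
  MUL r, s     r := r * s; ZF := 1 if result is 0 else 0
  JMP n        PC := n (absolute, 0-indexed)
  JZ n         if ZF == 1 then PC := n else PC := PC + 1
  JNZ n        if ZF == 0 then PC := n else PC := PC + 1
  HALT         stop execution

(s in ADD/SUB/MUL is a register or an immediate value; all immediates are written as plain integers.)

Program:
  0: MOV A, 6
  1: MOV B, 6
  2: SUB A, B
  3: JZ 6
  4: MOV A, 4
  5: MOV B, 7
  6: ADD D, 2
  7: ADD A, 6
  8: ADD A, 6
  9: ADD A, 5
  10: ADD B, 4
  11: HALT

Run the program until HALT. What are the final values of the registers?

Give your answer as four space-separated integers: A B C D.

Step 1: PC=0 exec 'MOV A, 6'. After: A=6 B=0 C=0 D=0 ZF=0 PC=1
Step 2: PC=1 exec 'MOV B, 6'. After: A=6 B=6 C=0 D=0 ZF=0 PC=2
Step 3: PC=2 exec 'SUB A, B'. After: A=0 B=6 C=0 D=0 ZF=1 PC=3
Step 4: PC=3 exec 'JZ 6'. After: A=0 B=6 C=0 D=0 ZF=1 PC=6
Step 5: PC=6 exec 'ADD D, 2'. After: A=0 B=6 C=0 D=2 ZF=0 PC=7
Step 6: PC=7 exec 'ADD A, 6'. After: A=6 B=6 C=0 D=2 ZF=0 PC=8
Step 7: PC=8 exec 'ADD A, 6'. After: A=12 B=6 C=0 D=2 ZF=0 PC=9
Step 8: PC=9 exec 'ADD A, 5'. After: A=17 B=6 C=0 D=2 ZF=0 PC=10
Step 9: PC=10 exec 'ADD B, 4'. After: A=17 B=10 C=0 D=2 ZF=0 PC=11
Step 10: PC=11 exec 'HALT'. After: A=17 B=10 C=0 D=2 ZF=0 PC=11 HALTED

Answer: 17 10 0 2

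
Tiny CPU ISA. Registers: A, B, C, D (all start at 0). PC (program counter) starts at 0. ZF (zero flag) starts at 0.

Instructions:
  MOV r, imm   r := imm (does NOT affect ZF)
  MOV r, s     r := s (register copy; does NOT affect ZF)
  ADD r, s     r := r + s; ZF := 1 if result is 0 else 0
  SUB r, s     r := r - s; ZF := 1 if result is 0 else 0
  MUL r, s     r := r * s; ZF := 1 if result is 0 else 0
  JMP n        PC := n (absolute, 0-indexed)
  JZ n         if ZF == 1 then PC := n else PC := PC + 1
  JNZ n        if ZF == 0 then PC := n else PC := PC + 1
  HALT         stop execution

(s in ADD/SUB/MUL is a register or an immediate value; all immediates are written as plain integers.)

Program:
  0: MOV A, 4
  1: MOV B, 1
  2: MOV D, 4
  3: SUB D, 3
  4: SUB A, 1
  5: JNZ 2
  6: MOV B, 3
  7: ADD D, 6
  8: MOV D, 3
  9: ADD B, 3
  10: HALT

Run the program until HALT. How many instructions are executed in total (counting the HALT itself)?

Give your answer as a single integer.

Answer: 23

Derivation:
Step 1: PC=0 exec 'MOV A, 4'. After: A=4 B=0 C=0 D=0 ZF=0 PC=1
Step 2: PC=1 exec 'MOV B, 1'. After: A=4 B=1 C=0 D=0 ZF=0 PC=2
Step 3: PC=2 exec 'MOV D, 4'. After: A=4 B=1 C=0 D=4 ZF=0 PC=3
Step 4: PC=3 exec 'SUB D, 3'. After: A=4 B=1 C=0 D=1 ZF=0 PC=4
Step 5: PC=4 exec 'SUB A, 1'. After: A=3 B=1 C=0 D=1 ZF=0 PC=5
Step 6: PC=5 exec 'JNZ 2'. After: A=3 B=1 C=0 D=1 ZF=0 PC=2
Step 7: PC=2 exec 'MOV D, 4'. After: A=3 B=1 C=0 D=4 ZF=0 PC=3
Step 8: PC=3 exec 'SUB D, 3'. After: A=3 B=1 C=0 D=1 ZF=0 PC=4
Step 9: PC=4 exec 'SUB A, 1'. After: A=2 B=1 C=0 D=1 ZF=0 PC=5
Step 10: PC=5 exec 'JNZ 2'. After: A=2 B=1 C=0 D=1 ZF=0 PC=2
Step 11: PC=2 exec 'MOV D, 4'. After: A=2 B=1 C=0 D=4 ZF=0 PC=3
Step 12: PC=3 exec 'SUB D, 3'. After: A=2 B=1 C=0 D=1 ZF=0 PC=4
Step 13: PC=4 exec 'SUB A, 1'. After: A=1 B=1 C=0 D=1 ZF=0 PC=5
Step 14: PC=5 exec 'JNZ 2'. After: A=1 B=1 C=0 D=1 ZF=0 PC=2
Step 15: PC=2 exec 'MOV D, 4'. After: A=1 B=1 C=0 D=4 ZF=0 PC=3
Step 16: PC=3 exec 'SUB D, 3'. After: A=1 B=1 C=0 D=1 ZF=0 PC=4
Step 17: PC=4 exec 'SUB A, 1'. After: A=0 B=1 C=0 D=1 ZF=1 PC=5
Step 18: PC=5 exec 'JNZ 2'. After: A=0 B=1 C=0 D=1 ZF=1 PC=6
Step 19: PC=6 exec 'MOV B, 3'. After: A=0 B=3 C=0 D=1 ZF=1 PC=7
Step 20: PC=7 exec 'ADD D, 6'. After: A=0 B=3 C=0 D=7 ZF=0 PC=8
Step 21: PC=8 exec 'MOV D, 3'. After: A=0 B=3 C=0 D=3 ZF=0 PC=9
Step 22: PC=9 exec 'ADD B, 3'. After: A=0 B=6 C=0 D=3 ZF=0 PC=10
Step 23: PC=10 exec 'HALT'. After: A=0 B=6 C=0 D=3 ZF=0 PC=10 HALTED
Total instructions executed: 23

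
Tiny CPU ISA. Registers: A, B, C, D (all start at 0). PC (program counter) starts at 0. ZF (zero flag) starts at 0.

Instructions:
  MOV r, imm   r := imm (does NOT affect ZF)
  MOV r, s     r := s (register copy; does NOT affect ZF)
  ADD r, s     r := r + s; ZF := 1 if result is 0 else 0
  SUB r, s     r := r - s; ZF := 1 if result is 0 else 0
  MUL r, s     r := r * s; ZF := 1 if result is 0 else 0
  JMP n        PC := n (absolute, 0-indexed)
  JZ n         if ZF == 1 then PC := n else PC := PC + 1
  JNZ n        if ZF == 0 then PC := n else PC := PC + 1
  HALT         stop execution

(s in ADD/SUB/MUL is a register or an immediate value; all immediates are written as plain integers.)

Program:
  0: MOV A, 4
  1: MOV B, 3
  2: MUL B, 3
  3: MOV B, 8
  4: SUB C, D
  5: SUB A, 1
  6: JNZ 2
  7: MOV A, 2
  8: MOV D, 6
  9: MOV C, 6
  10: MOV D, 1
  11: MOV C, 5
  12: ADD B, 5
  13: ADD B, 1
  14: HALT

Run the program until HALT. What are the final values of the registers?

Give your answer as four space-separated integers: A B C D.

Answer: 2 14 5 1

Derivation:
Step 1: PC=0 exec 'MOV A, 4'. After: A=4 B=0 C=0 D=0 ZF=0 PC=1
Step 2: PC=1 exec 'MOV B, 3'. After: A=4 B=3 C=0 D=0 ZF=0 PC=2
Step 3: PC=2 exec 'MUL B, 3'. After: A=4 B=9 C=0 D=0 ZF=0 PC=3
Step 4: PC=3 exec 'MOV B, 8'. After: A=4 B=8 C=0 D=0 ZF=0 PC=4
Step 5: PC=4 exec 'SUB C, D'. After: A=4 B=8 C=0 D=0 ZF=1 PC=5
Step 6: PC=5 exec 'SUB A, 1'. After: A=3 B=8 C=0 D=0 ZF=0 PC=6
Step 7: PC=6 exec 'JNZ 2'. After: A=3 B=8 C=0 D=0 ZF=0 PC=2
Step 8: PC=2 exec 'MUL B, 3'. After: A=3 B=24 C=0 D=0 ZF=0 PC=3
Step 9: PC=3 exec 'MOV B, 8'. After: A=3 B=8 C=0 D=0 ZF=0 PC=4
Step 10: PC=4 exec 'SUB C, D'. After: A=3 B=8 C=0 D=0 ZF=1 PC=5
Step 11: PC=5 exec 'SUB A, 1'. After: A=2 B=8 C=0 D=0 ZF=0 PC=6
Step 12: PC=6 exec 'JNZ 2'. After: A=2 B=8 C=0 D=0 ZF=0 PC=2
Step 13: PC=2 exec 'MUL B, 3'. After: A=2 B=24 C=0 D=0 ZF=0 PC=3
Step 14: PC=3 exec 'MOV B, 8'. After: A=2 B=8 C=0 D=0 ZF=0 PC=4
Step 15: PC=4 exec 'SUB C, D'. After: A=2 B=8 C=0 D=0 ZF=1 PC=5
Step 16: PC=5 exec 'SUB A, 1'. After: A=1 B=8 C=0 D=0 ZF=0 PC=6
Step 17: PC=6 exec 'JNZ 2'. After: A=1 B=8 C=0 D=0 ZF=0 PC=2
Step 18: PC=2 exec 'MUL B, 3'. After: A=1 B=24 C=0 D=0 ZF=0 PC=3
Step 19: PC=3 exec 'MOV B, 8'. After: A=1 B=8 C=0 D=0 ZF=0 PC=4
Step 20: PC=4 exec 'SUB C, D'. After: A=1 B=8 C=0 D=0 ZF=1 PC=5
Step 21: PC=5 exec 'SUB A, 1'. After: A=0 B=8 C=0 D=0 ZF=1 PC=6
Step 22: PC=6 exec 'JNZ 2'. After: A=0 B=8 C=0 D=0 ZF=1 PC=7
Step 23: PC=7 exec 'MOV A, 2'. After: A=2 B=8 C=0 D=0 ZF=1 PC=8
Step 24: PC=8 exec 'MOV D, 6'. After: A=2 B=8 C=0 D=6 ZF=1 PC=9
Step 25: PC=9 exec 'MOV C, 6'. After: A=2 B=8 C=6 D=6 ZF=1 PC=10
Step 26: PC=10 exec 'MOV D, 1'. After: A=2 B=8 C=6 D=1 ZF=1 PC=11
Step 27: PC=11 exec 'MOV C, 5'. After: A=2 B=8 C=5 D=1 ZF=1 PC=12
Step 28: PC=12 exec 'ADD B, 5'. After: A=2 B=13 C=5 D=1 ZF=0 PC=13
Step 29: PC=13 exec 'ADD B, 1'. After: A=2 B=14 C=5 D=1 ZF=0 PC=14
Step 30: PC=14 exec 'HALT'. After: A=2 B=14 C=5 D=1 ZF=0 PC=14 HALTED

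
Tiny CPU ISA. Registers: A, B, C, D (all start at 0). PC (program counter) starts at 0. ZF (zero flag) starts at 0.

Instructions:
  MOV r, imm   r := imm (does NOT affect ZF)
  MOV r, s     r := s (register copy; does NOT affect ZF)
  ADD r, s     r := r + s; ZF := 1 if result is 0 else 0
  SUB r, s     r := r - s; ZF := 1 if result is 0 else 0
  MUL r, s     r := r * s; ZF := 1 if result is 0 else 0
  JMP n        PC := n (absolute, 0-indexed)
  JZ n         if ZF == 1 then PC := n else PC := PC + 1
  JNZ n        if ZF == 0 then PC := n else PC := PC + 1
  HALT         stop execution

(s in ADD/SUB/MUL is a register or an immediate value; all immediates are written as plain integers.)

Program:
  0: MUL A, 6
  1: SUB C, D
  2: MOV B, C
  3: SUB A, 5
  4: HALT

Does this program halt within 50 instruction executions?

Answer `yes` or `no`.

Step 1: PC=0 exec 'MUL A, 6'. After: A=0 B=0 C=0 D=0 ZF=1 PC=1
Step 2: PC=1 exec 'SUB C, D'. After: A=0 B=0 C=0 D=0 ZF=1 PC=2
Step 3: PC=2 exec 'MOV B, C'. After: A=0 B=0 C=0 D=0 ZF=1 PC=3
Step 4: PC=3 exec 'SUB A, 5'. After: A=-5 B=0 C=0 D=0 ZF=0 PC=4
Step 5: PC=4 exec 'HALT'. After: A=-5 B=0 C=0 D=0 ZF=0 PC=4 HALTED

Answer: yes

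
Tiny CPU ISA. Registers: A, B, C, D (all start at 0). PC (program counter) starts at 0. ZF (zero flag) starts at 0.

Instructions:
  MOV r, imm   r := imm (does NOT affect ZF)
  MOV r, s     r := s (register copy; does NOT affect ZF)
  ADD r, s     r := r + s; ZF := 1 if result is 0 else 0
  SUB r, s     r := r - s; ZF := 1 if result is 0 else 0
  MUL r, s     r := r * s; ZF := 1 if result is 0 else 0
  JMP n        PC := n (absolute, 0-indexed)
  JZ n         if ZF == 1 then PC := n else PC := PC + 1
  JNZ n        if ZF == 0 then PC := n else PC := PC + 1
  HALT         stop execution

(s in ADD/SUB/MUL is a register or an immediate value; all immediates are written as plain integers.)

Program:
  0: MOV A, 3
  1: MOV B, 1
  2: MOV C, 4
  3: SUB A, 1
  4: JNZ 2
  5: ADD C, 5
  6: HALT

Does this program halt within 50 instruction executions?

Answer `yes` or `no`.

Answer: yes

Derivation:
Step 1: PC=0 exec 'MOV A, 3'. After: A=3 B=0 C=0 D=0 ZF=0 PC=1
Step 2: PC=1 exec 'MOV B, 1'. After: A=3 B=1 C=0 D=0 ZF=0 PC=2
Step 3: PC=2 exec 'MOV C, 4'. After: A=3 B=1 C=4 D=0 ZF=0 PC=3
Step 4: PC=3 exec 'SUB A, 1'. After: A=2 B=1 C=4 D=0 ZF=0 PC=4
Step 5: PC=4 exec 'JNZ 2'. After: A=2 B=1 C=4 D=0 ZF=0 PC=2
Step 6: PC=2 exec 'MOV C, 4'. After: A=2 B=1 C=4 D=0 ZF=0 PC=3
Step 7: PC=3 exec 'SUB A, 1'. After: A=1 B=1 C=4 D=0 ZF=0 PC=4
Step 8: PC=4 exec 'JNZ 2'. After: A=1 B=1 C=4 D=0 ZF=0 PC=2
Step 9: PC=2 exec 'MOV C, 4'. After: A=1 B=1 C=4 D=0 ZF=0 PC=3
Step 10: PC=3 exec 'SUB A, 1'. After: A=0 B=1 C=4 D=0 ZF=1 PC=4
Step 11: PC=4 exec 'JNZ 2'. After: A=0 B=1 C=4 D=0 ZF=1 PC=5
Step 12: PC=5 exec 'ADD C, 5'. After: A=0 B=1 C=9 D=0 ZF=0 PC=6
Step 13: PC=6 exec 'HALT'. After: A=0 B=1 C=9 D=0 ZF=0 PC=6 HALTED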